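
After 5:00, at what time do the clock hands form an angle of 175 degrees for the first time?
At t minutes past 5:00, the hour hand is at 30 x 5 + 0.5t degrees and the minute hand is at 6t degrees.
The smaller angle between them is 175 degrees when |30H - 5.5t| = 175 or |30H - 5.5t| = 185.
With H = 5, solve 30 x 5 - 5.5t = +/- target for each target:
  t = (30 x 5 - 175) / 5.5 = -4.55 (outside (0, 60))
  t = (30 x 5 + 175) / 5.5 = 59.09
  t = (30 x 5 - 185) / 5.5 = -6.36 (outside (0, 60))
  t = (30 x 5 + 185) / 5.5 = 60.91 (outside (0, 60))
Valid solutions in (0, 60): {59.09} minutes.
The first occurrence is t = 59.09 minutes.
The hands form a 175-degree angle at 59.09 minutes past 5:00.

Final answer: 59.09 minutes past 5:00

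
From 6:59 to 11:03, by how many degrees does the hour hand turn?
The hour hand moves 0.5 degrees per minute.
Time elapsed: 11:03 - 6:59 = 244 minutes
Angular displacement: 244 x 0.5 = 122 degrees

Final answer: 122 degrees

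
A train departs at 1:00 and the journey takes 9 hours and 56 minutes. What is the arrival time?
Starting time: 1:00
Adding 56 minutes to 0 minutes: 0 + 56 = 56 minutes
Adding 9 hours: 1 + 9 = 10
Final time: 10:56

Final answer: 10:56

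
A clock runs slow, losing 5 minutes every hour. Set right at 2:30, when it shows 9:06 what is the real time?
For every 60 true minutes, the faulty clock advances 55 minutes, so 1 faulty-clock minute corresponds to 60/55 true minutes.
From 2:30 to 9:06 on the faulty dial is 396 minutes.
True elapsed: 396 x 60/55 = 432 minutes = 7 hours and 12 minutes.
True time: 2:30 + 7 hours and 12 minutes = 9:42.

Final answer: 9:42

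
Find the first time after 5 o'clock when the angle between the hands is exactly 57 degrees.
At t minutes past 5:00, the hour hand is at 30 x 5 + 0.5t degrees and the minute hand is at 6t degrees.
The smaller angle between them is 57 degrees when |30H - 5.5t| = 57 or |30H - 5.5t| = 303.
With H = 5, solve 30 x 5 - 5.5t = +/- target for each target:
  t = (30 x 5 - 57) / 5.5 = 16.91
  t = (30 x 5 + 57) / 5.5 = 37.64
  t = (30 x 5 - 303) / 5.5 = -27.82 (outside (0, 60))
  t = (30 x 5 + 303) / 5.5 = 82.36 (outside (0, 60))
Valid solutions in (0, 60): {16.91, 37.64} minutes.
The first occurrence is t = 16.91 minutes.
The hands form a 57-degree angle at 16.91 minutes past 5:00.

Final answer: 16.91 minutes past 5:00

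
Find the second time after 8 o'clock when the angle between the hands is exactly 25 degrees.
At t minutes past 8:00, the hour hand is at 30 x 8 + 0.5t degrees and the minute hand is at 6t degrees.
The smaller angle between them is 25 degrees when |30H - 5.5t| = 25 or |30H - 5.5t| = 335.
With H = 8, solve 30 x 8 - 5.5t = +/- target for each target:
  t = (30 x 8 - 25) / 5.5 = 39.09
  t = (30 x 8 + 25) / 5.5 = 48.18
  t = (30 x 8 - 335) / 5.5 = -17.27 (outside (0, 60))
  t = (30 x 8 + 335) / 5.5 = 104.55 (outside (0, 60))
Valid solutions in (0, 60): {39.09, 48.18} minutes.
The second occurrence is t = 48.18 minutes.
The hands form a 25-degree angle at 48.18 minutes past 8:00.

Final answer: 48.18 minutes past 8:00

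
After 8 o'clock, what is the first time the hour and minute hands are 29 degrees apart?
At t minutes past 8:00, the hour hand is at 30 x 8 + 0.5t degrees and the minute hand is at 6t degrees.
The smaller angle between them is 29 degrees when |30H - 5.5t| = 29 or |30H - 5.5t| = 331.
With H = 8, solve 30 x 8 - 5.5t = +/- target for each target:
  t = (30 x 8 - 29) / 5.5 = 38.36
  t = (30 x 8 + 29) / 5.5 = 48.91
  t = (30 x 8 - 331) / 5.5 = -16.55 (outside (0, 60))
  t = (30 x 8 + 331) / 5.5 = 103.82 (outside (0, 60))
Valid solutions in (0, 60): {38.36, 48.91} minutes.
The first occurrence is t = 38.36 minutes.
The hands form a 29-degree angle at 38.36 minutes past 8:00.

Final answer: 38.36 minutes past 8:00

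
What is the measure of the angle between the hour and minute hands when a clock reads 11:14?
Hour hand position: 11 x 30 + 14 x 0.5 = 337 degrees
Minute hand position: 14 x 6 = 84 degrees
Difference: |337 - 84| = 253 degrees
Since 253 > 180, the smaller angle is 360 - 253 = 107 degrees

Final answer: 107 degrees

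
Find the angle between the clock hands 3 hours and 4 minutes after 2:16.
First find the time 3 hours and 4 minutes after 2:16.
Total minutes: 2 x 60 + 16 + 3 x 60 + 4 = 320.
320 mod 720 = 320 minutes = 5:20.
Now compute the angle at 5:20:
Hour hand: 5 x 30 + 20 x 0.5 = 160 degrees
Minute hand: 20 x 6 = 120 degrees
Difference: |160 - 120| = 40 degrees
The angle is 40 degrees

Final answer: 40 degrees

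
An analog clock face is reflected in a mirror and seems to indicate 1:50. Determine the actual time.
Reflection across the vertical (12-6) axis maps a hand at angle A degrees to (360 - A) degrees, which sends a reading of T minutes past 12:00 to (720 - T) minutes past 12:00.
Mirror reads 1:50 = 110 minutes past 12:00.
Actual time: (720 - 110) mod 720 = 610 minutes = 10:10.

Final answer: 10:10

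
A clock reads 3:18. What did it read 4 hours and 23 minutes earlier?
Starting time: 3:18 = 198 total minutes past 12:00
Subtracting: 4 hours and 23 minutes = 263 minutes
198 - 263 = -65 (negative, add 12 hours = 720) = 655 minutes
= 10 hours and 55 minutes past 12:00 = 10:55

Final answer: 10:55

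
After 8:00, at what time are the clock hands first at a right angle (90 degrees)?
At t minutes past 8:00, the hour hand is at 30 x 8 + 0.5t degrees and the minute hand is at 6t degrees.
The smaller angle between them is 90 degrees when |30H - 5.5t| = 90 or |30H - 5.5t| = 270.
With H = 8, solve 30 x 8 - 5.5t = +/- target for each target:
  t = (30 x 8 - 90) / 5.5 = 27.27
  t = (30 x 8 + 90) / 5.5 = 60 (outside (0, 60))
  t = (30 x 8 - 270) / 5.5 = -5.45 (outside (0, 60))
  t = (30 x 8 + 270) / 5.5 = 92.73 (outside (0, 60))
Valid solutions in (0, 60): {27.27} minutes.
First occurrence: t = 27.27 minutes.
The hands are at right angles at 27.27 minutes past 8:00.

Final answer: 27.27 minutes past 8:00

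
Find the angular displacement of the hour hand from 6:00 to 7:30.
The hour hand moves 0.5 degrees per minute.
Time elapsed: 7:30 - 6:00 = 90 minutes
Angular displacement: 90 x 0.5 = 45 degrees

Final answer: 45 degrees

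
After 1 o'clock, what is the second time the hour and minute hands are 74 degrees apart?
At t minutes past 1:00, the hour hand is at 30 x 1 + 0.5t degrees and the minute hand is at 6t degrees.
The smaller angle between them is 74 degrees when |30H - 5.5t| = 74 or |30H - 5.5t| = 286.
With H = 1, solve 30 x 1 - 5.5t = +/- target for each target:
  t = (30 x 1 - 74) / 5.5 = -8 (outside (0, 60))
  t = (30 x 1 + 74) / 5.5 = 18.91
  t = (30 x 1 - 286) / 5.5 = -46.55 (outside (0, 60))
  t = (30 x 1 + 286) / 5.5 = 57.45
Valid solutions in (0, 60): {18.91, 57.45} minutes.
The second occurrence is t = 57.45 minutes.
The hands form a 74-degree angle at 57.45 minutes past 1:00.

Final answer: 57.45 minutes past 1:00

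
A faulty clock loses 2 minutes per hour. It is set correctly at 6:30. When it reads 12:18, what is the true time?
For every 60 true minutes, the faulty clock advances 58 minutes, so 1 faulty-clock minute corresponds to 60/58 true minutes.
From 6:30 to 12:18 on the faulty dial is 348 minutes.
True elapsed: 348 x 60/58 = 360 minutes = 6 hours.
True time: 6:30 + 6 hours = 12:30.

Final answer: 12:30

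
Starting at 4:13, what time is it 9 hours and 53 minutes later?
Starting time: 4:13
Adding 53 minutes to 13 minutes: 13 + 53 = 66 minutes = 1 hour and 6 minutes
Adding 9 hours: 4 + 9 + 1 (carry) = 14 - 12 = 2
Final time: 2:06

Final answer: 2:06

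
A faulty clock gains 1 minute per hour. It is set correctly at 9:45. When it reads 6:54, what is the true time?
For every 60 true minutes, the faulty clock advances 61 minutes, so 1 faulty-clock minute corresponds to 60/61 true minutes.
From 9:45 to 6:54 on the faulty dial is 549 minutes.
True elapsed: 549 x 60/61 = 540 minutes = 9 hours.
True time: 9:45 + 9 hours = 6:45.

Final answer: 6:45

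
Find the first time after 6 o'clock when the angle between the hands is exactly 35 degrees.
At t minutes past 6:00, the hour hand is at 30 x 6 + 0.5t degrees and the minute hand is at 6t degrees.
The smaller angle between them is 35 degrees when |30H - 5.5t| = 35 or |30H - 5.5t| = 325.
With H = 6, solve 30 x 6 - 5.5t = +/- target for each target:
  t = (30 x 6 - 35) / 5.5 = 26.36
  t = (30 x 6 + 35) / 5.5 = 39.09
  t = (30 x 6 - 325) / 5.5 = -26.36 (outside (0, 60))
  t = (30 x 6 + 325) / 5.5 = 91.82 (outside (0, 60))
Valid solutions in (0, 60): {26.36, 39.09} minutes.
The first occurrence is t = 26.36 minutes.
The hands form a 35-degree angle at 26.36 minutes past 6:00.

Final answer: 26.36 minutes past 6:00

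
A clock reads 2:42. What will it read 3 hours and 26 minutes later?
Starting time: 2:42
Adding 26 minutes to 42 minutes: 42 + 26 = 68 minutes = 1 hour and 8 minutes
Adding 3 hours: 2 + 3 + 1 (carry) = 6
Final time: 6:08

Final answer: 6:08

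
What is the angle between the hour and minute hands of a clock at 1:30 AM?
Hour hand position: 1 x 30 + 30 x 0.5 = 45 degrees
Minute hand position: 30 x 6 = 180 degrees
Difference: |45 - 180| = 135 degrees
The angle between the hands is 135 degrees

Final answer: 135 degrees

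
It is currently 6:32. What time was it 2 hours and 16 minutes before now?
Starting time: 6:32 = 392 total minutes past 12:00
Subtracting: 2 hours and 16 minutes = 136 minutes
392 - 136 = 256 minutes
= 4 hours and 16 minutes past 12:00 = 4:16

Final answer: 4:16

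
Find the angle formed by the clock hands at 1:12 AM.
Hour hand position: 1 x 30 + 12 x 0.5 = 36 degrees
Minute hand position: 12 x 6 = 72 degrees
Difference: |36 - 72| = 36 degrees
The angle between the hands is 36 degrees

Final answer: 36 degrees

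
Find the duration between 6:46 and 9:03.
From 6:46 to 9:03:
(9 x 60 + 3) - (6 x 60 + 46) = 543 - 406 = 137 minutes
= 2 hours and 17 minutes

Final answer: 2 hours and 17 minutes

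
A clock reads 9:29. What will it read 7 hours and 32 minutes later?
Starting time: 9:29
Adding 32 minutes to 29 minutes: 29 + 32 = 61 minutes = 1 hour and 1 minute
Adding 7 hours: 9 + 7 + 1 (carry) = 17 - 12 = 5
Final time: 5:01

Final answer: 5:01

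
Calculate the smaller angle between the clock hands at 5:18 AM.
Hour hand position: 5 x 30 + 18 x 0.5 = 159 degrees
Minute hand position: 18 x 6 = 108 degrees
Difference: |159 - 108| = 51 degrees
The angle between the hands is 51 degrees

Final answer: 51 degrees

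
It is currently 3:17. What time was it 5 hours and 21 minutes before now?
Starting time: 3:17 = 197 total minutes past 12:00
Subtracting: 5 hours and 21 minutes = 321 minutes
197 - 321 = -124 (negative, add 12 hours = 720) = 596 minutes
= 9 hours and 56 minutes past 12:00 = 9:56

Final answer: 9:56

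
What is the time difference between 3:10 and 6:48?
From 3:10 to 6:48:
(6 x 60 + 48) - (3 x 60 + 10) = 408 - 190 = 218 minutes
= 3 hours and 38 minutes

Final answer: 3 hours and 38 minutes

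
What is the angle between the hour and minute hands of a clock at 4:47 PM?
Hour hand position: 4 x 30 + 47 x 0.5 = 143.5 degrees
Minute hand position: 47 x 6 = 282 degrees
Difference: |143.5 - 282| = 138.5 degrees
The angle between the hands is 138.5 degrees

Final answer: 138.5 degrees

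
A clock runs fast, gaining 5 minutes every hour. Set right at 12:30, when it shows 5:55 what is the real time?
For every 60 true minutes, the faulty clock advances 65 minutes, so 1 faulty-clock minute corresponds to 60/65 true minutes.
From 12:30 to 5:55 on the faulty dial is 325 minutes.
True elapsed: 325 x 60/65 = 300 minutes = 5 hours.
True time: 12:30 + 5 hours = 5:30.

Final answer: 5:30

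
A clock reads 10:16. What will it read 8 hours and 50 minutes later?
Starting time: 10:16
Adding 50 minutes to 16 minutes: 16 + 50 = 66 minutes = 1 hour and 6 minutes
Adding 8 hours: 10 + 8 + 1 (carry) = 19 - 12 = 7
Final time: 7:06

Final answer: 7:06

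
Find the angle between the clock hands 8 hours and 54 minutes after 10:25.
First find the time 8 hours and 54 minutes after 10:25.
Total minutes: 10 x 60 + 25 + 8 x 60 + 54 = 1159.
1159 mod 720 = 439 minutes = 7:19.
Now compute the angle at 7:19:
Hour hand: 7 x 30 + 19 x 0.5 = 219.5 degrees
Minute hand: 19 x 6 = 114 degrees
Difference: |219.5 - 114| = 105.5 degrees
The angle is 105.5 degrees

Final answer: 105.5 degrees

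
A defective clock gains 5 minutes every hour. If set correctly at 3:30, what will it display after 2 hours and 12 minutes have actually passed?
For every 60 true minutes, the faulty clock advances 60 + 5 = 65 minutes.
True elapsed: 2 hours and 12 minutes = 132 minutes.
Faulty clock advances: 132 x 65/60 = 143 minutes (drift: 11 minutes ahead).
Shown time: 3:30 + 143 minutes = 5:53.

Final answer: 5:53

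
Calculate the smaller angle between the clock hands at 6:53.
Hour hand position: 6 x 30 + 53 x 0.5 = 206.5 degrees
Minute hand position: 53 x 6 = 318 degrees
Difference: |206.5 - 318| = 111.5 degrees
The angle between the hands is 111.5 degrees

Final answer: 111.5 degrees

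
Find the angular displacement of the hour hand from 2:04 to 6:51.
The hour hand moves 0.5 degrees per minute.
Time elapsed: 6:51 - 2:04 = 287 minutes
Angular displacement: 287 x 0.5 = 143.5 degrees

Final answer: 143.5 degrees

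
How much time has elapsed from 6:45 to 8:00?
From 6:45 to 8:00:
(8 x 60 + 0) - (6 x 60 + 45) = 480 - 405 = 75 minutes
= 1 hour and 15 minutes

Final answer: 1 hour and 15 minutes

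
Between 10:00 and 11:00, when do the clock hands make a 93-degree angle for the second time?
At t minutes past 10:00, the hour hand is at 30 x 10 + 0.5t degrees and the minute hand is at 6t degrees.
The smaller angle between them is 93 degrees when |30H - 5.5t| = 93 or |30H - 5.5t| = 267.
With H = 10, solve 30 x 10 - 5.5t = +/- target for each target:
  t = (30 x 10 - 93) / 5.5 = 37.64
  t = (30 x 10 + 93) / 5.5 = 71.45 (outside (0, 60))
  t = (30 x 10 - 267) / 5.5 = 6
  t = (30 x 10 + 267) / 5.5 = 103.09 (outside (0, 60))
Valid solutions in (0, 60): {6, 37.64} minutes.
The second occurrence is t = 37.64 minutes.
The hands form a 93-degree angle at 37.64 minutes past 10:00.

Final answer: 37.64 minutes past 10:00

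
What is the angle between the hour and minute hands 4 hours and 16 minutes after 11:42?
First find the time 4 hours and 16 minutes after 11:42.
Total minutes: 11 x 60 + 42 + 4 x 60 + 16 = 958.
958 mod 720 = 238 minutes = 3:58.
Now compute the angle at 3:58:
Hour hand: 3 x 30 + 58 x 0.5 = 119 degrees
Minute hand: 58 x 6 = 348 degrees
Difference: |119 - 348| = 229 degrees
Smaller angle: 360 - 229 = 131 degrees

Final answer: 131 degrees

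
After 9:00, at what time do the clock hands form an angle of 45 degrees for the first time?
At t minutes past 9:00, the hour hand is at 30 x 9 + 0.5t degrees and the minute hand is at 6t degrees.
The smaller angle between them is 45 degrees when |30H - 5.5t| = 45 or |30H - 5.5t| = 315.
With H = 9, solve 30 x 9 - 5.5t = +/- target for each target:
  t = (30 x 9 - 45) / 5.5 = 40.91
  t = (30 x 9 + 45) / 5.5 = 57.27
  t = (30 x 9 - 315) / 5.5 = -8.18 (outside (0, 60))
  t = (30 x 9 + 315) / 5.5 = 106.36 (outside (0, 60))
Valid solutions in (0, 60): {40.91, 57.27} minutes.
The first occurrence is t = 40.91 minutes.
The hands form a 45-degree angle at 40.91 minutes past 9:00.

Final answer: 40.91 minutes past 9:00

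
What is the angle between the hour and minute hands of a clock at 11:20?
Hour hand position: 11 x 30 + 20 x 0.5 = 340 degrees
Minute hand position: 20 x 6 = 120 degrees
Difference: |340 - 120| = 220 degrees
Since 220 > 180, the smaller angle is 360 - 220 = 140 degrees

Final answer: 140 degrees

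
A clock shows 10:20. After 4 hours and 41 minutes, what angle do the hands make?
First find the time 4 hours and 41 minutes after 10:20.
Total minutes: 10 x 60 + 20 + 4 x 60 + 41 = 901.
901 mod 720 = 181 minutes = 3:01.
Now compute the angle at 3:01:
Hour hand: 3 x 30 + 1 x 0.5 = 90.5 degrees
Minute hand: 1 x 6 = 6 degrees
Difference: |90.5 - 6| = 84.5 degrees
The angle is 84.5 degrees

Final answer: 84.5 degrees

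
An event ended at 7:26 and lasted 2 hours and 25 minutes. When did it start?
Starting time: 7:26 = 446 total minutes past 12:00
Subtracting: 2 hours and 25 minutes = 145 minutes
446 - 145 = 301 minutes
= 5 hours and 1 minute past 12:00 = 5:01

Final answer: 5:01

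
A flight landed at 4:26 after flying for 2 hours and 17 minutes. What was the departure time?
Starting time: 4:26 = 266 total minutes past 12:00
Subtracting: 2 hours and 17 minutes = 137 minutes
266 - 137 = 129 minutes
= 2 hours and 9 minutes past 12:00 = 2:09

Final answer: 2:09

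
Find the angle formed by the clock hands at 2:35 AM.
Hour hand position: 2 x 30 + 35 x 0.5 = 77.5 degrees
Minute hand position: 35 x 6 = 210 degrees
Difference: |77.5 - 210| = 132.5 degrees
The angle between the hands is 132.5 degrees

Final answer: 132.5 degrees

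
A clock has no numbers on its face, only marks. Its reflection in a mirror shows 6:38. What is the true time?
Reflection across the vertical (12-6) axis maps a hand at angle A degrees to (360 - A) degrees, which sends a reading of T minutes past 12:00 to (720 - T) minutes past 12:00.
Mirror reads 6:38 = 398 minutes past 12:00.
Actual time: (720 - 398) mod 720 = 322 minutes = 5:22.

Final answer: 5:22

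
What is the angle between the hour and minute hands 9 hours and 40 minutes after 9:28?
First find the time 9 hours and 40 minutes after 9:28.
Total minutes: 9 x 60 + 28 + 9 x 60 + 40 = 1148.
1148 mod 720 = 428 minutes = 7:08.
Now compute the angle at 7:08:
Hour hand: 7 x 30 + 8 x 0.5 = 214 degrees
Minute hand: 8 x 6 = 48 degrees
Difference: |214 - 48| = 166 degrees
The angle is 166 degrees

Final answer: 166 degrees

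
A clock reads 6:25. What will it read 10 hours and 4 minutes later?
Starting time: 6:25
Adding 4 minutes to 25 minutes: 25 + 4 = 29 minutes
Adding 10 hours: 6 + 10 = 16 - 12 = 4
Final time: 4:29

Final answer: 4:29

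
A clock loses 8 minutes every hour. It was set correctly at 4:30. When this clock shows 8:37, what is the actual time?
For every 60 true minutes, the faulty clock advances 52 minutes, so 1 faulty-clock minute corresponds to 60/52 true minutes.
From 4:30 to 8:37 on the faulty dial is 247 minutes.
True elapsed: 247 x 60/52 = 285 minutes = 4 hours and 45 minutes.
True time: 4:30 + 4 hours and 45 minutes = 9:15.

Final answer: 9:15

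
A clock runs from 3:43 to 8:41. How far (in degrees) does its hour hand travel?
The hour hand moves 0.5 degrees per minute.
Time elapsed: 8:41 - 3:43 = 298 minutes
Angular displacement: 298 x 0.5 = 149 degrees

Final answer: 149 degrees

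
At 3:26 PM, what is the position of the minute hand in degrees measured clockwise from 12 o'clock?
The minute hand moves 6 degrees per minute.
At 3:26: 26 x 6 = 156 degrees

Final answer: 156 degrees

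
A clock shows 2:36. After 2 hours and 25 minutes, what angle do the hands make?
First find the time 2 hours and 25 minutes after 2:36.
Total minutes: 2 x 60 + 36 + 2 x 60 + 25 = 301.
301 mod 720 = 301 minutes = 5:01.
Now compute the angle at 5:01:
Hour hand: 5 x 30 + 1 x 0.5 = 150.5 degrees
Minute hand: 1 x 6 = 6 degrees
Difference: |150.5 - 6| = 144.5 degrees
The angle is 144.5 degrees

Final answer: 144.5 degrees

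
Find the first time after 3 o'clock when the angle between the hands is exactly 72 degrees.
At t minutes past 3:00, the hour hand is at 30 x 3 + 0.5t degrees and the minute hand is at 6t degrees.
The smaller angle between them is 72 degrees when |30H - 5.5t| = 72 or |30H - 5.5t| = 288.
With H = 3, solve 30 x 3 - 5.5t = +/- target for each target:
  t = (30 x 3 - 72) / 5.5 = 3.27
  t = (30 x 3 + 72) / 5.5 = 29.45
  t = (30 x 3 - 288) / 5.5 = -36 (outside (0, 60))
  t = (30 x 3 + 288) / 5.5 = 68.73 (outside (0, 60))
Valid solutions in (0, 60): {3.27, 29.45} minutes.
The first occurrence is t = 3.27 minutes.
The hands form a 72-degree angle at 3.27 minutes past 3:00.

Final answer: 3.27 minutes past 3:00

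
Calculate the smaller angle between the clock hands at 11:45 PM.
Hour hand position: 11 x 30 + 45 x 0.5 = 352.5 degrees
Minute hand position: 45 x 6 = 270 degrees
Difference: |352.5 - 270| = 82.5 degrees
The angle between the hands is 82.5 degrees

Final answer: 82.5 degrees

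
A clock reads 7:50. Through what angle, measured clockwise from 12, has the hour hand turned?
The hour hand moves 30 degrees per hour and 0.5 degrees per minute.
At 7:50: (7) x 30 + 50 x 0.5 = 210 + 25 = 235 degrees

Final answer: 235 degrees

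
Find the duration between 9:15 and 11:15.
From 9:15 to 11:15:
(11 x 60 + 15) - (9 x 60 + 15) = 675 - 555 = 120 minutes
= 2 hours

Final answer: 2 hours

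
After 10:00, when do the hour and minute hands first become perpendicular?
At t minutes past 10:00, the hour hand is at 30 x 10 + 0.5t degrees and the minute hand is at 6t degrees.
The smaller angle between them is 90 degrees when |30H - 5.5t| = 90 or |30H - 5.5t| = 270.
With H = 10, solve 30 x 10 - 5.5t = +/- target for each target:
  t = (30 x 10 - 90) / 5.5 = 38.18
  t = (30 x 10 + 90) / 5.5 = 70.91 (outside (0, 60))
  t = (30 x 10 - 270) / 5.5 = 5.45
  t = (30 x 10 + 270) / 5.5 = 103.64 (outside (0, 60))
Valid solutions in (0, 60): {5.45, 38.18} minutes.
First occurrence: t = 5.45 minutes.
The hands are at right angles at 5.45 minutes past 10:00.

Final answer: 5.45 minutes past 10:00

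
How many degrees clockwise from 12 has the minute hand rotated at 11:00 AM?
The minute hand moves 6 degrees per minute.
At 11:00: 0 x 6 = 0 degrees

Final answer: 0 degrees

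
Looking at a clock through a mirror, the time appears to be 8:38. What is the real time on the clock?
Reflection across the vertical (12-6) axis maps a hand at angle A degrees to (360 - A) degrees, which sends a reading of T minutes past 12:00 to (720 - T) minutes past 12:00.
Mirror reads 8:38 = 518 minutes past 12:00.
Actual time: (720 - 518) mod 720 = 202 minutes = 3:22.

Final answer: 3:22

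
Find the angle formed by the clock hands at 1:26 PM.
Hour hand position: 1 x 30 + 26 x 0.5 = 43 degrees
Minute hand position: 26 x 6 = 156 degrees
Difference: |43 - 156| = 113 degrees
The angle between the hands is 113 degrees

Final answer: 113 degrees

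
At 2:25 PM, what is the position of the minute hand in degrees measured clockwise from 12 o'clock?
The minute hand moves 6 degrees per minute.
At 2:25: 25 x 6 = 150 degrees

Final answer: 150 degrees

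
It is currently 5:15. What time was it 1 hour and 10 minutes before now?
Starting time: 5:15 = 315 total minutes past 12:00
Subtracting: 1 hour and 10 minutes = 70 minutes
315 - 70 = 245 minutes
= 4 hours and 5 minutes past 12:00 = 4:05

Final answer: 4:05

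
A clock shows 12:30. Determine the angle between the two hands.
Hour hand position: 0 x 30 + 30 x 0.5 = 15 degrees
Minute hand position: 30 x 6 = 180 degrees
Difference: |15 - 180| = 165 degrees
The angle between the hands is 165 degrees

Final answer: 165 degrees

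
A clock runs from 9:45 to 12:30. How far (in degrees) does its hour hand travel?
The hour hand moves 0.5 degrees per minute.
Time elapsed: 12:30 - 9:45 = 165 minutes
Angular displacement: 165 x 0.5 = 82.5 degrees

Final answer: 82.5 degrees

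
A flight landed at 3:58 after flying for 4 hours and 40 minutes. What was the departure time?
Starting time: 3:58 = 238 total minutes past 12:00
Subtracting: 4 hours and 40 minutes = 280 minutes
238 - 280 = -42 (negative, add 12 hours = 720) = 678 minutes
= 11 hours and 18 minutes past 12:00 = 11:18

Final answer: 11:18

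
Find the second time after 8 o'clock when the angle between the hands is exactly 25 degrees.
At t minutes past 8:00, the hour hand is at 30 x 8 + 0.5t degrees and the minute hand is at 6t degrees.
The smaller angle between them is 25 degrees when |30H - 5.5t| = 25 or |30H - 5.5t| = 335.
With H = 8, solve 30 x 8 - 5.5t = +/- target for each target:
  t = (30 x 8 - 25) / 5.5 = 39.09
  t = (30 x 8 + 25) / 5.5 = 48.18
  t = (30 x 8 - 335) / 5.5 = -17.27 (outside (0, 60))
  t = (30 x 8 + 335) / 5.5 = 104.55 (outside (0, 60))
Valid solutions in (0, 60): {39.09, 48.18} minutes.
The second occurrence is t = 48.18 minutes.
The hands form a 25-degree angle at 48.18 minutes past 8:00.

Final answer: 48.18 minutes past 8:00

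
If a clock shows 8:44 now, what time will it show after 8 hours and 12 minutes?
Starting time: 8:44
Adding 12 minutes to 44 minutes: 44 + 12 = 56 minutes
Adding 8 hours: 8 + 8 = 16 - 12 = 4
Final time: 4:56

Final answer: 4:56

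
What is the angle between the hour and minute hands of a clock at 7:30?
Hour hand position: 7 x 30 + 30 x 0.5 = 225 degrees
Minute hand position: 30 x 6 = 180 degrees
Difference: |225 - 180| = 45 degrees
The angle between the hands is 45 degrees

Final answer: 45 degrees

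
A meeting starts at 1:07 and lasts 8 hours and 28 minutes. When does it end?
Starting time: 1:07
Adding 28 minutes to 7 minutes: 7 + 28 = 35 minutes
Adding 8 hours: 1 + 8 = 9
Final time: 9:35

Final answer: 9:35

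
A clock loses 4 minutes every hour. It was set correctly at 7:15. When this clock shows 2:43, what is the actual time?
For every 60 true minutes, the faulty clock advances 56 minutes, so 1 faulty-clock minute corresponds to 60/56 true minutes.
From 7:15 to 2:43 on the faulty dial is 448 minutes.
True elapsed: 448 x 60/56 = 480 minutes = 8 hours.
True time: 7:15 + 8 hours = 3:15.

Final answer: 3:15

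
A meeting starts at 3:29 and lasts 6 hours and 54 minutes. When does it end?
Starting time: 3:29
Adding 54 minutes to 29 minutes: 29 + 54 = 83 minutes = 1 hour and 23 minutes
Adding 6 hours: 3 + 6 + 1 (carry) = 10
Final time: 10:23

Final answer: 10:23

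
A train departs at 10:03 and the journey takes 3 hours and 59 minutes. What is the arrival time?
Starting time: 10:03
Adding 59 minutes to 3 minutes: 3 + 59 = 62 minutes = 1 hour and 2 minutes
Adding 3 hours: 10 + 3 + 1 (carry) = 14 - 12 = 2
Final time: 2:02

Final answer: 2:02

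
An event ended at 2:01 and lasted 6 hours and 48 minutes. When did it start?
Starting time: 2:01 = 121 total minutes past 12:00
Subtracting: 6 hours and 48 minutes = 408 minutes
121 - 408 = -287 (negative, add 12 hours = 720) = 433 minutes
= 7 hours and 13 minutes past 12:00 = 7:13

Final answer: 7:13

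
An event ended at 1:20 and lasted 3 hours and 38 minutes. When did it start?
Starting time: 1:20 = 80 total minutes past 12:00
Subtracting: 3 hours and 38 minutes = 218 minutes
80 - 218 = -138 (negative, add 12 hours = 720) = 582 minutes
= 9 hours and 42 minutes past 12:00 = 9:42

Final answer: 9:42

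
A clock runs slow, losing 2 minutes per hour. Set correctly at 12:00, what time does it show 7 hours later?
For every 60 true minutes, the faulty clock advances 60 - 2 = 58 minutes.
True elapsed: 7 hours = 420 minutes.
Faulty clock advances: 420 x 58/60 = 406 minutes (drift: 14 minutes behind).
Shown time: 12:00 + 406 minutes = 6:46.

Final answer: 6:46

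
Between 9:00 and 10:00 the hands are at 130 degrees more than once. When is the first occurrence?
At t minutes past 9:00, the hour hand is at 30 x 9 + 0.5t degrees and the minute hand is at 6t degrees.
The smaller angle between them is 130 degrees when |30H - 5.5t| = 130 or |30H - 5.5t| = 230.
With H = 9, solve 30 x 9 - 5.5t = +/- target for each target:
  t = (30 x 9 - 130) / 5.5 = 25.45
  t = (30 x 9 + 130) / 5.5 = 72.73 (outside (0, 60))
  t = (30 x 9 - 230) / 5.5 = 7.27
  t = (30 x 9 + 230) / 5.5 = 90.91 (outside (0, 60))
Valid solutions in (0, 60): {7.27, 25.45} minutes.
The first occurrence is t = 7.27 minutes.
The hands form a 130-degree angle at 7.27 minutes past 9:00.

Final answer: 7.27 minutes past 9:00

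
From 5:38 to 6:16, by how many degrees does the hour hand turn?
The hour hand moves 0.5 degrees per minute.
Time elapsed: 6:16 - 5:38 = 38 minutes
Angular displacement: 38 x 0.5 = 19 degrees

Final answer: 19 degrees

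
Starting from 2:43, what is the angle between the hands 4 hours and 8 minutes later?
First find the time 4 hours and 8 minutes after 2:43.
Total minutes: 2 x 60 + 43 + 4 x 60 + 8 = 411.
411 mod 720 = 411 minutes = 6:51.
Now compute the angle at 6:51:
Hour hand: 6 x 30 + 51 x 0.5 = 205.5 degrees
Minute hand: 51 x 6 = 306 degrees
Difference: |205.5 - 306| = 100.5 degrees
The angle is 100.5 degrees

Final answer: 100.5 degrees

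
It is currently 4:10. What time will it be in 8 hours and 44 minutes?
Starting time: 4:10
Adding 44 minutes to 10 minutes: 10 + 44 = 54 minutes
Adding 8 hours: 4 + 8 = 12
Final time: 12:54

Final answer: 12:54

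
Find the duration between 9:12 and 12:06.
From 9:12 to 12:06:
(12 x 60 + 6) - (9 x 60 + 12) = 726 - 552 = 174 minutes
= 2 hours and 54 minutes

Final answer: 2 hours and 54 minutes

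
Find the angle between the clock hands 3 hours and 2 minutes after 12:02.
First find the time 3 hours and 2 minutes after 12:02.
Total minutes: 12 x 60 + 2 + 3 x 60 + 2 = 904.
904 mod 720 = 184 minutes = 3:04.
Now compute the angle at 3:04:
Hour hand: 3 x 30 + 4 x 0.5 = 92 degrees
Minute hand: 4 x 6 = 24 degrees
Difference: |92 - 24| = 68 degrees
The angle is 68 degrees

Final answer: 68 degrees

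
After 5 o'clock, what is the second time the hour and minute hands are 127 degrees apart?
At t minutes past 5:00, the hour hand is at 30 x 5 + 0.5t degrees and the minute hand is at 6t degrees.
The smaller angle between them is 127 degrees when |30H - 5.5t| = 127 or |30H - 5.5t| = 233.
With H = 5, solve 30 x 5 - 5.5t = +/- target for each target:
  t = (30 x 5 - 127) / 5.5 = 4.18
  t = (30 x 5 + 127) / 5.5 = 50.36
  t = (30 x 5 - 233) / 5.5 = -15.09 (outside (0, 60))
  t = (30 x 5 + 233) / 5.5 = 69.64 (outside (0, 60))
Valid solutions in (0, 60): {4.18, 50.36} minutes.
The second occurrence is t = 50.36 minutes.
The hands form a 127-degree angle at 50.36 minutes past 5:00.

Final answer: 50.36 minutes past 5:00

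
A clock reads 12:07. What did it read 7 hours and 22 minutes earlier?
Starting time: 12:07 = 7 total minutes past 12:00
Subtracting: 7 hours and 22 minutes = 442 minutes
7 - 442 = -435 (negative, add 12 hours = 720) = 285 minutes
= 4 hours and 45 minutes past 12:00 = 4:45

Final answer: 4:45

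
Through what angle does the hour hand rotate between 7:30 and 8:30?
The hour hand moves 0.5 degrees per minute.
Time elapsed: 8:30 - 7:30 = 60 minutes
Angular displacement: 60 x 0.5 = 30 degrees

Final answer: 30 degrees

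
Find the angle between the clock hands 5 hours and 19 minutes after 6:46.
First find the time 5 hours and 19 minutes after 6:46.
Total minutes: 6 x 60 + 46 + 5 x 60 + 19 = 725.
725 mod 720 = 5 minutes = 12:05.
Now compute the angle at 12:05:
Hour hand: 0 x 30 + 5 x 0.5 = 2.5 degrees
Minute hand: 5 x 6 = 30 degrees
Difference: |2.5 - 30| = 27.5 degrees
The angle is 27.5 degrees

Final answer: 27.5 degrees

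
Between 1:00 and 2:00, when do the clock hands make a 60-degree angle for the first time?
At t minutes past 1:00, the hour hand is at 30 x 1 + 0.5t degrees and the minute hand is at 6t degrees.
The smaller angle between them is 60 degrees when |30H - 5.5t| = 60 or |30H - 5.5t| = 300.
With H = 1, solve 30 x 1 - 5.5t = +/- target for each target:
  t = (30 x 1 - 60) / 5.5 = -5.45 (outside (0, 60))
  t = (30 x 1 + 60) / 5.5 = 16.36
  t = (30 x 1 - 300) / 5.5 = -49.09 (outside (0, 60))
  t = (30 x 1 + 300) / 5.5 = 60 (outside (0, 60))
Valid solutions in (0, 60): {16.36} minutes.
The first occurrence is t = 16.36 minutes.
The hands form a 60-degree angle at 16.36 minutes past 1:00.

Final answer: 16.36 minutes past 1:00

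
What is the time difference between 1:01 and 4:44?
From 1:01 to 4:44:
(4 x 60 + 44) - (1 x 60 + 1) = 284 - 61 = 223 minutes
= 3 hours and 43 minutes

Final answer: 3 hours and 43 minutes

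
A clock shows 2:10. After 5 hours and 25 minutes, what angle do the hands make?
First find the time 5 hours and 25 minutes after 2:10.
Total minutes: 2 x 60 + 10 + 5 x 60 + 25 = 455.
455 mod 720 = 455 minutes = 7:35.
Now compute the angle at 7:35:
Hour hand: 7 x 30 + 35 x 0.5 = 227.5 degrees
Minute hand: 35 x 6 = 210 degrees
Difference: |227.5 - 210| = 17.5 degrees
The angle is 17.5 degrees

Final answer: 17.5 degrees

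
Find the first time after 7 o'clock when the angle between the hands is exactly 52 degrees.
At t minutes past 7:00, the hour hand is at 30 x 7 + 0.5t degrees and the minute hand is at 6t degrees.
The smaller angle between them is 52 degrees when |30H - 5.5t| = 52 or |30H - 5.5t| = 308.
With H = 7, solve 30 x 7 - 5.5t = +/- target for each target:
  t = (30 x 7 - 52) / 5.5 = 28.73
  t = (30 x 7 + 52) / 5.5 = 47.64
  t = (30 x 7 - 308) / 5.5 = -17.82 (outside (0, 60))
  t = (30 x 7 + 308) / 5.5 = 94.18 (outside (0, 60))
Valid solutions in (0, 60): {28.73, 47.64} minutes.
The first occurrence is t = 28.73 minutes.
The hands form a 52-degree angle at 28.73 minutes past 7:00.

Final answer: 28.73 minutes past 7:00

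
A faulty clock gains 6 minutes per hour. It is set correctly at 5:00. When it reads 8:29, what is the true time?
For every 60 true minutes, the faulty clock advances 66 minutes, so 1 faulty-clock minute corresponds to 60/66 true minutes.
From 5:00 to 8:29 on the faulty dial is 209 minutes.
True elapsed: 209 x 60/66 = 190 minutes = 3 hours and 10 minutes.
True time: 5:00 + 3 hours and 10 minutes = 8:10.

Final answer: 8:10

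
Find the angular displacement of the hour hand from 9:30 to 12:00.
The hour hand moves 0.5 degrees per minute.
Time elapsed: 12:00 - 9:30 = 150 minutes
Angular displacement: 150 x 0.5 = 75 degrees

Final answer: 75 degrees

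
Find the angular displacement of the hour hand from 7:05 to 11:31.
The hour hand moves 0.5 degrees per minute.
Time elapsed: 11:31 - 7:05 = 266 minutes
Angular displacement: 266 x 0.5 = 133 degrees

Final answer: 133 degrees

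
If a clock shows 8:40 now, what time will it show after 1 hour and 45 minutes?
Starting time: 8:40
Adding 45 minutes to 40 minutes: 40 + 45 = 85 minutes = 1 hour and 25 minutes
Adding 1 hour: 8 + 1 + 1 (carry) = 10
Final time: 10:25

Final answer: 10:25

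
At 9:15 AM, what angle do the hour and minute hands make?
Hour hand position: 9 x 30 + 15 x 0.5 = 277.5 degrees
Minute hand position: 15 x 6 = 90 degrees
Difference: |277.5 - 90| = 187.5 degrees
Since 187.5 > 180, the smaller angle is 360 - 187.5 = 172.5 degrees

Final answer: 172.5 degrees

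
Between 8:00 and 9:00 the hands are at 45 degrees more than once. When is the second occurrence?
At t minutes past 8:00, the hour hand is at 30 x 8 + 0.5t degrees and the minute hand is at 6t degrees.
The smaller angle between them is 45 degrees when |30H - 5.5t| = 45 or |30H - 5.5t| = 315.
With H = 8, solve 30 x 8 - 5.5t = +/- target for each target:
  t = (30 x 8 - 45) / 5.5 = 35.45
  t = (30 x 8 + 45) / 5.5 = 51.82
  t = (30 x 8 - 315) / 5.5 = -13.64 (outside (0, 60))
  t = (30 x 8 + 315) / 5.5 = 100.91 (outside (0, 60))
Valid solutions in (0, 60): {35.45, 51.82} minutes.
The second occurrence is t = 51.82 minutes.
The hands form a 45-degree angle at 51.82 minutes past 8:00.

Final answer: 51.82 minutes past 8:00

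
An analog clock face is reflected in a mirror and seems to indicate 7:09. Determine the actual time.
Reflection across the vertical (12-6) axis maps a hand at angle A degrees to (360 - A) degrees, which sends a reading of T minutes past 12:00 to (720 - T) minutes past 12:00.
Mirror reads 7:09 = 429 minutes past 12:00.
Actual time: (720 - 429) mod 720 = 291 minutes = 4:51.

Final answer: 4:51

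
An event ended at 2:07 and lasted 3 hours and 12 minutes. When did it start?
Starting time: 2:07 = 127 total minutes past 12:00
Subtracting: 3 hours and 12 minutes = 192 minutes
127 - 192 = -65 (negative, add 12 hours = 720) = 655 minutes
= 10 hours and 55 minutes past 12:00 = 10:55

Final answer: 10:55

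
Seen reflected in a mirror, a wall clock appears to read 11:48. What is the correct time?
Reflection across the vertical (12-6) axis maps a hand at angle A degrees to (360 - A) degrees, which sends a reading of T minutes past 12:00 to (720 - T) minutes past 12:00.
Mirror reads 11:48 = 708 minutes past 12:00.
Actual time: (720 - 708) mod 720 = 12 minutes = 12:12.

Final answer: 12:12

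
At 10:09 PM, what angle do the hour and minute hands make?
Hour hand position: 10 x 30 + 9 x 0.5 = 304.5 degrees
Minute hand position: 9 x 6 = 54 degrees
Difference: |304.5 - 54| = 250.5 degrees
Since 250.5 > 180, the smaller angle is 360 - 250.5 = 109.5 degrees

Final answer: 109.5 degrees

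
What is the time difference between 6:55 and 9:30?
From 6:55 to 9:30:
(9 x 60 + 30) - (6 x 60 + 55) = 570 - 415 = 155 minutes
= 2 hours and 35 minutes

Final answer: 2 hours and 35 minutes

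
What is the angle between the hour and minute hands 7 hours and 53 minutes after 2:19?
First find the time 7 hours and 53 minutes after 2:19.
Total minutes: 2 x 60 + 19 + 7 x 60 + 53 = 612.
612 mod 720 = 612 minutes = 10:12.
Now compute the angle at 10:12:
Hour hand: 10 x 30 + 12 x 0.5 = 306 degrees
Minute hand: 12 x 6 = 72 degrees
Difference: |306 - 72| = 234 degrees
Smaller angle: 360 - 234 = 126 degrees

Final answer: 126 degrees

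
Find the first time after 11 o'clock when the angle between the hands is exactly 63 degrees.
At t minutes past 11:00, the hour hand is at 30 x 11 + 0.5t degrees and the minute hand is at 6t degrees.
The smaller angle between them is 63 degrees when |30H - 5.5t| = 63 or |30H - 5.5t| = 297.
With H = 11, solve 30 x 11 - 5.5t = +/- target for each target:
  t = (30 x 11 - 63) / 5.5 = 48.55
  t = (30 x 11 + 63) / 5.5 = 71.45 (outside (0, 60))
  t = (30 x 11 - 297) / 5.5 = 6
  t = (30 x 11 + 297) / 5.5 = 114 (outside (0, 60))
Valid solutions in (0, 60): {6, 48.55} minutes.
The first occurrence is t = 6 minutes.
The hands form a 63-degree angle at 6 minutes past 11:00.

Final answer: 6 minutes past 11:00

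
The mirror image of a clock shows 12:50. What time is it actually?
Reflection across the vertical (12-6) axis maps a hand at angle A degrees to (360 - A) degrees, which sends a reading of T minutes past 12:00 to (720 - T) minutes past 12:00.
Mirror reads 12:50 = 50 minutes past 12:00.
Actual time: (720 - 50) mod 720 = 670 minutes = 11:10.

Final answer: 11:10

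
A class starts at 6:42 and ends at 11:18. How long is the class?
From 6:42 to 11:18:
(11 x 60 + 18) - (6 x 60 + 42) = 678 - 402 = 276 minutes
= 4 hours and 36 minutes

Final answer: 4 hours and 36 minutes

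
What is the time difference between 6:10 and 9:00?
From 6:10 to 9:00:
(9 x 60 + 0) - (6 x 60 + 10) = 540 - 370 = 170 minutes
= 2 hours and 50 minutes

Final answer: 2 hours and 50 minutes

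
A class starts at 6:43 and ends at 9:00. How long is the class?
From 6:43 to 9:00:
(9 x 60 + 0) - (6 x 60 + 43) = 540 - 403 = 137 minutes
= 2 hours and 17 minutes

Final answer: 2 hours and 17 minutes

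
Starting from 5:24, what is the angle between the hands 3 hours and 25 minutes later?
First find the time 3 hours and 25 minutes after 5:24.
Total minutes: 5 x 60 + 24 + 3 x 60 + 25 = 529.
529 mod 720 = 529 minutes = 8:49.
Now compute the angle at 8:49:
Hour hand: 8 x 30 + 49 x 0.5 = 264.5 degrees
Minute hand: 49 x 6 = 294 degrees
Difference: |264.5 - 294| = 29.5 degrees
The angle is 29.5 degrees

Final answer: 29.5 degrees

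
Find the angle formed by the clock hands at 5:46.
Hour hand position: 5 x 30 + 46 x 0.5 = 173 degrees
Minute hand position: 46 x 6 = 276 degrees
Difference: |173 - 276| = 103 degrees
The angle between the hands is 103 degrees

Final answer: 103 degrees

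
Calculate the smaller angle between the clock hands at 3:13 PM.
Hour hand position: 3 x 30 + 13 x 0.5 = 96.5 degrees
Minute hand position: 13 x 6 = 78 degrees
Difference: |96.5 - 78| = 18.5 degrees
The angle between the hands is 18.5 degrees

Final answer: 18.5 degrees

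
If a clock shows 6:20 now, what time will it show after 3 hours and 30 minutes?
Starting time: 6:20
Adding 30 minutes to 20 minutes: 20 + 30 = 50 minutes
Adding 3 hours: 6 + 3 = 9
Final time: 9:50

Final answer: 9:50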